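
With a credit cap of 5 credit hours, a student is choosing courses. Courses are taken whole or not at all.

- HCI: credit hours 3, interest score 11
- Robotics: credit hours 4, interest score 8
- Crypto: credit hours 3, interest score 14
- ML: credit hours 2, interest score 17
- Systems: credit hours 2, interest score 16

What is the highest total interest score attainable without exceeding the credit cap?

33

Crypto + ML: credit hours 3 + 2 = 5 ≤ 5, interest score 14 + 17 = 31.
ML + Systems: credit hours 2 + 2 = 4 ≤ 5, interest score 17 + 16 = 33.
Crypto + Systems: credit hours 3 + 2 = 5 ≤ 5, interest score 14 + 16 = 30.
Best is ML and Systems with total interest score 33.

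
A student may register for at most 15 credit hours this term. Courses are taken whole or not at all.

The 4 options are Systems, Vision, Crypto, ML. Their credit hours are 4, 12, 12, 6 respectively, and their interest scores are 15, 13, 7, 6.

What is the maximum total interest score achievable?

Vision: credit hours 12 ≤ 15, interest score 13.
Systems: credit hours 4 ≤ 15, interest score 15.
Systems + ML: credit hours 4 + 6 = 10 ≤ 15, interest score 15 + 6 = 21.
Best is Systems and ML with total interest score 21.

21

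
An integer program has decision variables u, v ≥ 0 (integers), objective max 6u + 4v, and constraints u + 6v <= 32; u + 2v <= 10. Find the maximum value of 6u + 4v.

60

(u,v)=(10,0): 1·10+6·0=10≤32, 1·10+2·0=10≤10, objective 60.
(u,v)=(9,0): 1·9+6·0=9≤32, 1·9+2·0=9≤10, objective 54.
The best lattice point is (10,0), giving 60.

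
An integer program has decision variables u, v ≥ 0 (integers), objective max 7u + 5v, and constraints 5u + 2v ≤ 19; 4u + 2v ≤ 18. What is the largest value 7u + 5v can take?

45

(u,v)=(0,9): 5·0+2·9=18≤19, 4·0+2·9=18≤18, objective 45.
(u,v)=(0,8): 5·0+2·8=16≤19, 4·0+2·8=16≤18, objective 40.
Maximum is 45 at (u,v)=(0,9).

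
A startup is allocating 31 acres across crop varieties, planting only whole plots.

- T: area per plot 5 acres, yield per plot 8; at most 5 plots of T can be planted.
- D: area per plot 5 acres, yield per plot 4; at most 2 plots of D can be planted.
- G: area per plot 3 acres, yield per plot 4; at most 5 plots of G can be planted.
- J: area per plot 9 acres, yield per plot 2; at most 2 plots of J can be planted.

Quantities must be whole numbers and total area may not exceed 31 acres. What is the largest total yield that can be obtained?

This is a bounded integer knapsack.
T has the best ratio (8/5); taking only T gives at most 5×8 = 40 (stopped by the supply cap of 5).
Mixing does better — 5×T and 2×G: area 31 ≤ 31, yield 5·8 + 2·4 = 48.

48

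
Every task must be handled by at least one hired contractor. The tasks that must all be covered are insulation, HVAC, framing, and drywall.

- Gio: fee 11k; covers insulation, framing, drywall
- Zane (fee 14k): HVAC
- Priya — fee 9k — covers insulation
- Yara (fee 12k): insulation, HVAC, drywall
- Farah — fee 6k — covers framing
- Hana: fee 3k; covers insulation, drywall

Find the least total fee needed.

This is a weighted set-cover instance.
The greedy cost-per-new-task heuristic would pick Hana, Farah, and Yara for 21, but a cheaper cover exists.
Choose Yara and Farah: together they cover insulation, HVAC, framing, drywall — every task.
Total fee: 12 + 6 = 18.
No cover costs less than 18.

18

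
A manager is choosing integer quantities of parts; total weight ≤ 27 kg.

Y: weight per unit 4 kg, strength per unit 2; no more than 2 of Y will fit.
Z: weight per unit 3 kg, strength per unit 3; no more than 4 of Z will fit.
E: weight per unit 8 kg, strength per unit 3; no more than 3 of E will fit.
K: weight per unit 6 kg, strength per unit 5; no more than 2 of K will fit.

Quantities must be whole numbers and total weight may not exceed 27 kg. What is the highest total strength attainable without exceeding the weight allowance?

22

This is a bounded integer knapsack.
4×Z and 2×K: weight 24 ≤ 27, strength 4·3 + 2·5 = 22.
1×Y, 3×Z, and 2×K: weight 25 ≤ 27, strength 1·2 + 3·3 + 2·5 = 21.
Best is 22.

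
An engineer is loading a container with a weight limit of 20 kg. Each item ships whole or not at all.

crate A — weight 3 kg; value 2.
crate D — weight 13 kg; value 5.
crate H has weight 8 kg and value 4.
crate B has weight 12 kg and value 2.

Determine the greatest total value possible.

7

Treat it as a binary knapsack problem.
Allowing fractional choices, the relaxed optimum would be about 9.5, but items are indivisible.
crate A + crate H: weight 3 + 8 = 11 ≤ 20, value 2 + 4 = 6.
crate A + crate D: weight 3 + 13 = 16 ≤ 20, value 2 + 5 = 7.
Best is crate A and crate D with total value 7.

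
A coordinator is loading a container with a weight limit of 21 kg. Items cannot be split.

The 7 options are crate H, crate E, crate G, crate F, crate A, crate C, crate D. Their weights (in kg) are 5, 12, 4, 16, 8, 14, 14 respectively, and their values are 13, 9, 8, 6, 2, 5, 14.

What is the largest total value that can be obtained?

Allowing fractional choices, the relaxed optimum would be about 33.0, but items are indivisible.
crate H + crate E + crate G: weight 5 + 12 + 4 = 21 ≤ 21, value 13 + 9 + 8 = 30.
crate H + crate G + crate A: weight 5 + 4 + 8 = 17 ≤ 21, value 13 + 8 + 2 = 23.
crate H + crate D: weight 5 + 14 = 19 ≤ 21, value 13 + 14 = 27.
Best is crate H, crate E, and crate G with total value 30.

30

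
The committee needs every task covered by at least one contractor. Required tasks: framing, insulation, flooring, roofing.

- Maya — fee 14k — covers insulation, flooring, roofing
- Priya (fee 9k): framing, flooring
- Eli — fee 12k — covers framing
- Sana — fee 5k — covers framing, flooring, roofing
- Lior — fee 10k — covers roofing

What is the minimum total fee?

19

Choose Maya and Sana: together they cover framing, insulation, flooring, roofing — every task.
Total fee: 14 + 5 = 19.
No cover costs less than 19.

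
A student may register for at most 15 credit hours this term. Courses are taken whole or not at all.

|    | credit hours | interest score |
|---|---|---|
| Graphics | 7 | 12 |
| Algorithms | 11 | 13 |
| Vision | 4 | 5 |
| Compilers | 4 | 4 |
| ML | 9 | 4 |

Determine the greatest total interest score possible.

Allowing fractional choices, the relaxed optimum would be about 21.7, but courses are indivisible.
Graphics + Vision: credit hours 7 + 4 = 11 ≤ 15, interest score 12 + 5 = 17.
Algorithms + Vision: credit hours 11 + 4 = 15 ≤ 15, interest score 13 + 5 = 18.
Graphics + Vision + Compilers: credit hours 7 + 4 + 4 = 15 ≤ 15, interest score 12 + 5 + 4 = 21.
Best is Graphics, Vision, and Compilers with total interest score 21.

21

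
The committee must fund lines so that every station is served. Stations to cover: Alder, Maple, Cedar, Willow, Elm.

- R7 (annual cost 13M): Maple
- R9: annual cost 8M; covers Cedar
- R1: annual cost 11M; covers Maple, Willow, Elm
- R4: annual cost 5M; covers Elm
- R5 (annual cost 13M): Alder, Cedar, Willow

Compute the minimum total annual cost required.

24

This is an integer covering problem.
Choose R1 and R5: together they cover Alder, Maple, Cedar, Willow, Elm — every station.
Total annual cost: 11 + 13 = 24.
No cover costs less than 24.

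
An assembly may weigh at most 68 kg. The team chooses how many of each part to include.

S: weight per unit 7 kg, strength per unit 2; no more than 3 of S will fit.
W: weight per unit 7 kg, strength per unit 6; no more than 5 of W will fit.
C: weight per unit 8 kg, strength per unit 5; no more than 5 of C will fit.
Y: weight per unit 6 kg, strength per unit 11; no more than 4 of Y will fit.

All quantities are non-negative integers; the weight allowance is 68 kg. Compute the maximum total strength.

4×W, 2×C, and 4×Y: weight 68 ≤ 68, strength 4·6 + 2·5 + 4·11 = 78.
5×W, 1×C, and 4×Y: weight 67 ≤ 68, strength 5·6 + 1·5 + 4·11 = 79.
Best is 79.

79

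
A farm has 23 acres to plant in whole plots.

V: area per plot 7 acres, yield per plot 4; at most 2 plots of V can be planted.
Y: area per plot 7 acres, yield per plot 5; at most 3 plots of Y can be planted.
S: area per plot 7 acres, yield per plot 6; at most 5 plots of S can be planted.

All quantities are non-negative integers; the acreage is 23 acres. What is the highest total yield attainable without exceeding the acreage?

1×Y and 2×S: area 21 ≤ 23, yield 1·5 + 2·6 = 17.
3×S: area 21 ≤ 23, yield 3·6 = 18.
Best is 18.

18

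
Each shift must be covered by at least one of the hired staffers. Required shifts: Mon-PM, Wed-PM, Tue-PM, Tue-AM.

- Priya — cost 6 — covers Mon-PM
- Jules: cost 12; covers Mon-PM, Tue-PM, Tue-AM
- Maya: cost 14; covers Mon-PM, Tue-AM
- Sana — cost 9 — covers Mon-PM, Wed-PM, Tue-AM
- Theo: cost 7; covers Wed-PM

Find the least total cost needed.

Choose Jules and Theo: together they cover Mon-PM, Wed-PM, Tue-PM, Tue-AM — every shift.
Total cost: 12 + 7 = 19.

19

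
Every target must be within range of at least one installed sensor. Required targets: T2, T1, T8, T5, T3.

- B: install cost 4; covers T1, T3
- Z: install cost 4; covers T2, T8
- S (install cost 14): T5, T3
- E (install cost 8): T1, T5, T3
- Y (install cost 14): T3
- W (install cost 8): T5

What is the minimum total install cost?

12

The greedy cost-per-new-target heuristic would pick B, Z, and E for 16, but a cheaper cover exists.
Choose Z and E: together they cover T2, T1, T8, T5, T3 — every target.
Total install cost: 4 + 8 = 12.
No cover costs less than 12.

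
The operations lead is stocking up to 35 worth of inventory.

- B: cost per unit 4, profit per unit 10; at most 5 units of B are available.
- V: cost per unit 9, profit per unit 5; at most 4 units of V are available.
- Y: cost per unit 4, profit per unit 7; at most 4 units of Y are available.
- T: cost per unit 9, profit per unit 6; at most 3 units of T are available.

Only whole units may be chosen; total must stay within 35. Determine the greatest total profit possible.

71

B has the best ratio (10/4); taking only B gives at most 5×10 = 50 (stopped by the supply cap of 5).
Mixing does better — 5×B and 3×Y: cost 32 ≤ 35, profit 5·10 + 3·7 = 71.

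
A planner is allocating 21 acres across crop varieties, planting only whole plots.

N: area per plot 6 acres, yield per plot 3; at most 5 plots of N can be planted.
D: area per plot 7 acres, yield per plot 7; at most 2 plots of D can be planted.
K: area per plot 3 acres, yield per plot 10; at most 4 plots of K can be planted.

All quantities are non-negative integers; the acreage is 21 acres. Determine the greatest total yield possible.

K has the best ratio (10/3); taking only K gives at most 4×10 = 40 (stopped by the supply cap of 4).
Mixing does better — 1×D and 4×K: area 19 ≤ 21, yield 1·7 + 4·10 = 47.

47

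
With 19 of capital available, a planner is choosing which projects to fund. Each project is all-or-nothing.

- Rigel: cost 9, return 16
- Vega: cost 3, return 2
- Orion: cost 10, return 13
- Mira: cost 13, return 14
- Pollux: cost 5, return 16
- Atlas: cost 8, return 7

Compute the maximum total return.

Take Rigel, Vega, and Pollux: cost 9 + 3 + 5 = 17 ≤ 19, return 16 + 2 + 16 = 34.
No other feasible combination does better.

34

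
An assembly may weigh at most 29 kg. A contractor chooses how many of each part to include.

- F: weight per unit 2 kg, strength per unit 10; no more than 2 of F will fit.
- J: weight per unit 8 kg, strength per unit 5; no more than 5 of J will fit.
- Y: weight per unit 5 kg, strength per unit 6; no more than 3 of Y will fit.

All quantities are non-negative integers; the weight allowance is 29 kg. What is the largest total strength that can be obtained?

43

Take 2×F, 1×J, and 3×Y: weight 27 ≤ 29, strength 2·10 + 1·5 + 3·6 = 43.
F has the best ratio (10/2) and is taken to its limit of 2; remaining capacity is filled optimally with the others.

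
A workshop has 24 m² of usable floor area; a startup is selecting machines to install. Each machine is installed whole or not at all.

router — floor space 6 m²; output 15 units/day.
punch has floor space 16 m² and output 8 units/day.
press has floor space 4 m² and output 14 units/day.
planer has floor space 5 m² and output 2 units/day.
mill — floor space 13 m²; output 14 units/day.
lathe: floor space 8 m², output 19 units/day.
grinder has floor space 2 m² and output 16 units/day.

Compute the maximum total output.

64

router + press + lathe + grinder: floor space 6 + 4 + 8 + 2 = 20 ≤ 24, output 15 + 14 + 19 + 16 = 64.
router + planer + lathe + grinder: floor space 6 + 5 + 8 + 2 = 21 ≤ 24, output 15 + 2 + 19 + 16 = 52.
press + planer + lathe + grinder: floor space 4 + 5 + 8 + 2 = 19 ≤ 24, output 14 + 2 + 19 + 16 = 51.
Best is router, press, lathe, and grinder with total output 64.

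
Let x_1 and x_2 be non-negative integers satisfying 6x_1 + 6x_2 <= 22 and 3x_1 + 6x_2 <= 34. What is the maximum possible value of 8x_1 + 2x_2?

24

Relaxing integrality, the LP optimum is 29.33 at (x_1,x_2) = (3.67, 0), which is not an integer point.
(x_1,x_2)=(3,0): 6·3+6·0=18≤22, 3·3+6·0=9≤34, objective 24.
(x_1,x_2)=(2,1): 6·2+6·1=18≤22, 3·2+6·1=12≤34, objective 18.
(x_1,x_2)=(2,0): 6·2+6·0=12≤22, 3·2+6·0=6≤34, objective 16.
The best lattice point is (3,0), giving 24.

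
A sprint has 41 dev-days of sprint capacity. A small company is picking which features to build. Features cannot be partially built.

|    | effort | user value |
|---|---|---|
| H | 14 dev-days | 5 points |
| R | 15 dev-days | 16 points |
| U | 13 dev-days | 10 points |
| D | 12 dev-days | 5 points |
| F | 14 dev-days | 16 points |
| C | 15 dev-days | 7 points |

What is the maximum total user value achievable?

This is a 0-1 knapsack instance.
Take R, D, and F: effort 15 + 12 + 14 = 41 ≤ 41, user value 16 + 5 + 16 = 37.
No other feasible combination does better.

37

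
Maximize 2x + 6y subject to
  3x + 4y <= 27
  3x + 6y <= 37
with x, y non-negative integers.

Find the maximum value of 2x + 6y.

(x,y)=(0,6) is feasible, giving 36.
(x,y)=(1,5) is feasible, giving 32.
(x,y)=(0,5) is feasible, giving 30.
Maximum is 36 at (x,y)=(0,6).

36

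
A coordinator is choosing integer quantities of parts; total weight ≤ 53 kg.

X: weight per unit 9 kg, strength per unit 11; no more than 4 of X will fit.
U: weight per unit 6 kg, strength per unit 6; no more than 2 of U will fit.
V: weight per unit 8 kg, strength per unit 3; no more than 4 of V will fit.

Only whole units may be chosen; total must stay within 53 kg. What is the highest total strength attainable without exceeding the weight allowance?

56

Take 4×X and 2×U: weight 48 ≤ 53, strength 4·11 + 2·6 = 56.
X has the best ratio (11/9) and is taken to its limit of 4; remaining capacity is filled optimally with the others.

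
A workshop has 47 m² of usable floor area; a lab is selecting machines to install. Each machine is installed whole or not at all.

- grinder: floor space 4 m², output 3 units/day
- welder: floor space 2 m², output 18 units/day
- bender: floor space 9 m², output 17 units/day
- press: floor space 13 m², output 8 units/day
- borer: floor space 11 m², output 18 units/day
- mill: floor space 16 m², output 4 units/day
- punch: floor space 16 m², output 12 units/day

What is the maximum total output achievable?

Allowing fractional choices, the relaxed optimum would be about 71.1, but machines are indivisible.
grinder + welder + bender + borer + punch: floor space 4 + 2 + 9 + 11 + 16 = 42 ≤ 47, output 3 + 18 + 17 + 18 + 12 = 68.
welder + bender + borer + punch: floor space 2 + 9 + 11 + 16 = 38 ≤ 47, output 18 + 17 + 18 + 12 = 65.
grinder + welder + bender + press + borer: floor space 4 + 2 + 9 + 13 + 11 = 39 ≤ 47, output 3 + 18 + 17 + 8 + 18 = 64.
Best is grinder, welder, bender, borer, and punch with total output 68.

68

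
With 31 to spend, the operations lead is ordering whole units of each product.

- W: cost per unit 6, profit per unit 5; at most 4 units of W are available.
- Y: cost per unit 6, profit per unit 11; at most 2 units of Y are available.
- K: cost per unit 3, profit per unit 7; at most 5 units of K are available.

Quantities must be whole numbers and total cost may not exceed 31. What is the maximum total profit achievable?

57

K has the best ratio (7/3); taking only K gives at most 5×7 = 35 (stopped by the supply cap of 5).
Mixing does better — 2×Y and 5×K: cost 27 ≤ 31, profit 2·11 + 5·7 = 57.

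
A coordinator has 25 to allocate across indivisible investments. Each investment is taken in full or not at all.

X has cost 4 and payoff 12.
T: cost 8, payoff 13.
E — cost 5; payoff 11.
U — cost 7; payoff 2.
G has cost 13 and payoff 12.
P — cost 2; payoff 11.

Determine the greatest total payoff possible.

47

Allowing fractional choices, the relaxed optimum would be about 52.5, but investments are indivisible.
X + E + G + P: cost 4 + 5 + 13 + 2 = 24 ≤ 25, payoff 12 + 11 + 12 + 11 = 46.
X + T + E + P: cost 4 + 8 + 5 + 2 = 19 ≤ 25, payoff 12 + 13 + 11 + 11 = 47.
Best is X, T, E, and P with total payoff 47.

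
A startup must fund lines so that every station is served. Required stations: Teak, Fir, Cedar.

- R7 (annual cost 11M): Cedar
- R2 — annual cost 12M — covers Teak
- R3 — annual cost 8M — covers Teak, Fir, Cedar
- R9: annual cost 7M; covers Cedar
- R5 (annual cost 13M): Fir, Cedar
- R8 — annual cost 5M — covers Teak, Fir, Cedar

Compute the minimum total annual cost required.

R8 alone covers Teak, Fir, Cedar — every station.
Total annual cost: 5.

5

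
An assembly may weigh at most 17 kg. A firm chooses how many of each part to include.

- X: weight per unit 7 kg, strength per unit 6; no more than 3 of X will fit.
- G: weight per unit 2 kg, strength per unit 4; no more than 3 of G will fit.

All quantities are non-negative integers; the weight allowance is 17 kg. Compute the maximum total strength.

This is a bounded integer knapsack.
1×X and 3×G: weight 13 ≤ 17, strength 1·6 + 3·4 = 18.
2×X and 1×G: weight 16 ≤ 17, strength 2·6 + 1·4 = 16.
Best is 18.

18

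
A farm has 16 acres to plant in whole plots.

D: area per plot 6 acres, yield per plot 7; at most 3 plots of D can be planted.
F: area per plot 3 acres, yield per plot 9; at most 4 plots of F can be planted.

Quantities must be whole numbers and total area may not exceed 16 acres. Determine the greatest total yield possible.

Take 4×F: area 12 ≤ 16, yield 4·9 = 36.
F has the best ratio (9/3) and is taken to its limit of 4; remaining capacity is filled optimally with the others.

36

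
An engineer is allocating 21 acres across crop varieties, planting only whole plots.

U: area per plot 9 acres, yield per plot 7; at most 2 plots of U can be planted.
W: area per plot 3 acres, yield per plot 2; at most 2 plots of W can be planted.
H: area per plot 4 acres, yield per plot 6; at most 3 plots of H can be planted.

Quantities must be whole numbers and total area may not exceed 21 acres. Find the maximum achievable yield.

This is a bounded integer knapsack.
H has the best ratio (6/4); taking only H gives at most 3×6 = 18 (stopped by the supply cap of 3).
Mixing does better — 1×U and 3×H: area 21 ≤ 21, yield 1·7 + 3·6 = 25.

25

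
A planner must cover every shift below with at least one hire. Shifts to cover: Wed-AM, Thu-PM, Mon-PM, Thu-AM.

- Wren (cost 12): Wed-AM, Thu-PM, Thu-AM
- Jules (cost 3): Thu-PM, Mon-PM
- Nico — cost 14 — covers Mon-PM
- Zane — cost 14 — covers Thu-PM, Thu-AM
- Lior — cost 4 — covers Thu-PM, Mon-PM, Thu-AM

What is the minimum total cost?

15

This is a weighted set-cover instance.
The greedy cost-per-new-shift heuristic would pick Lior and Wren for 16, but a cheaper cover exists.
Choose Wren and Jules: together they cover Wed-AM, Thu-PM, Mon-PM, Thu-AM — every shift.
Total cost: 12 + 3 = 15.
No cover costs less than 15.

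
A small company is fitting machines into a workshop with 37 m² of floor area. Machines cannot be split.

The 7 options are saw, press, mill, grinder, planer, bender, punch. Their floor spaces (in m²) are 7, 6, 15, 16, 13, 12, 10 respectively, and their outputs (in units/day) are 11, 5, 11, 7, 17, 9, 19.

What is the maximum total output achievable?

52

Treat it as a binary knapsack problem.
Allowing fractional choices, the relaxed optimum would be about 52.8, but machines are indivisible.
saw + press + planer + punch: floor space 7 + 6 + 13 + 10 = 36 ≤ 37, output 11 + 5 + 17 + 19 = 52.
saw + planer + punch: floor space 7 + 13 + 10 = 30 ≤ 37, output 11 + 17 + 19 = 47.
planer + bender + punch: floor space 13 + 12 + 10 = 35 ≤ 37, output 17 + 9 + 19 = 45.
Best is saw, press, planer, and punch with total output 52.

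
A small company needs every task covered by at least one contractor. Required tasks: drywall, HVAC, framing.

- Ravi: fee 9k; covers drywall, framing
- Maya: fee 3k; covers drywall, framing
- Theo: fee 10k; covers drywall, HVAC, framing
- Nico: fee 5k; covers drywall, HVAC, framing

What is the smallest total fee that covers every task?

5

This is an integer covering problem.
The greedy cost-per-new-task heuristic would pick Maya and Nico for 8, but a cheaper cover exists.
Nico alone covers drywall, HVAC, framing — every task.
Total fee: 5.
No cover costs less than 5.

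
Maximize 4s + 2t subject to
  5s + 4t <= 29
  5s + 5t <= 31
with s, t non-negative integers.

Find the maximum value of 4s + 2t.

Relaxing integrality, the LP optimum is 23.20 at (s,t) = (5.8, 0), which is not an integer point.
(s,t)=(5,1): 5·5+4·1=29≤29, 5·5+5·1=30≤31, objective 22.
(s,t)=(4,2): 5·4+4·2=28≤29, 5·4+5·2=30≤31, objective 20.
(s,t)=(5,0): 5·5+4·0=25≤29, 5·5+5·0=25≤31, objective 20.
(s,t)=(4,1): 5·4+4·1=24≤29, 5·4+5·1=25≤31, objective 18.
Maximum is 22 at (s,t)=(5,1).

22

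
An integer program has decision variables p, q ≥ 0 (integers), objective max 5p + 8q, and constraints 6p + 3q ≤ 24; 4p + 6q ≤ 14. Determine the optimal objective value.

Relaxing integrality, the LP optimum is 18.67 at (p,q) = (0, 2.33), which is not an integer point.
(p,q)=(2,1) is feasible, giving 18.
(p,q)=(0,2) is feasible, giving 16.
(p,q)=(3,0) is feasible, giving 15.
No feasible integer point exceeds 18.

18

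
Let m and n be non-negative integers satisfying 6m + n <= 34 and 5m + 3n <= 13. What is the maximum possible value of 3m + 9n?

36

(m,n)=(0,4) is feasible, giving 36.
(m,n)=(0,3) is feasible, giving 27.
Maximum is 36 at (m,n)=(0,4).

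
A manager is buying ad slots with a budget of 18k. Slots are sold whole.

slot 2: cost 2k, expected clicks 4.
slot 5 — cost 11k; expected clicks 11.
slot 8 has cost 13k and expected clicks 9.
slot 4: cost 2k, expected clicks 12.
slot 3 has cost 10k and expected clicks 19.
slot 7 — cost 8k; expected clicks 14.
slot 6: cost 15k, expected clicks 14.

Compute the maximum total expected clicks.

35

slot 2 + slot 4 + slot 3: cost 2 + 2 + 10 = 14 ≤ 18, expected clicks 4 + 12 + 19 = 35.
slot 3 + slot 7: cost 10 + 8 = 18 ≤ 18, expected clicks 19 + 14 = 33.
slot 4 + slot 3: cost 2 + 10 = 12 ≤ 18, expected clicks 12 + 19 = 31.
Best is slot 2, slot 4, and slot 3 with total expected clicks 35.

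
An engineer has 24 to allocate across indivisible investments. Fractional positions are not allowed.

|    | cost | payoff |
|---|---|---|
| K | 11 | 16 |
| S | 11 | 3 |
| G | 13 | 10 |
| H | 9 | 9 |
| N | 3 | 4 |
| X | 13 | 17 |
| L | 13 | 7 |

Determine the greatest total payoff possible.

33

K + X: cost 11 + 13 = 24 ≤ 24, payoff 16 + 17 = 33.
K + H + N: cost 11 + 9 + 3 = 23 ≤ 24, payoff 16 + 9 + 4 = 29.
Best is K and X with total payoff 33.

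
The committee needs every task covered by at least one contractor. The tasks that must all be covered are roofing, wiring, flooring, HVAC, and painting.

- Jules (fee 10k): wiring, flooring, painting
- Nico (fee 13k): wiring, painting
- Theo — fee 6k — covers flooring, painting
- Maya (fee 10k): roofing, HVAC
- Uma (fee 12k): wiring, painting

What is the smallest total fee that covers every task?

20

The greedy cost-per-new-task heuristic would pick Theo, Maya, and Jules for 26, but a cheaper cover exists.
Choose Jules and Maya: together they cover roofing, wiring, flooring, HVAC, painting — every task.
Total fee: 10 + 10 = 20.
No cover costs less than 20.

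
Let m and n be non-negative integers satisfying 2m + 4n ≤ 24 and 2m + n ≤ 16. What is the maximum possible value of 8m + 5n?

66

(m,n)=(7,2): 2·7+4·2=22≤24, 2·7+1·2=16≤16, objective 66.
(m,n)=(6,3): 2·6+4·3=24≤24, 2·6+1·3=15≤16, objective 63.
(m,n)=(7,1): 2·7+4·1=18≤24, 2·7+1·1=15≤16, objective 61.
(m,n)=(6,2): 2·6+4·2=20≤24, 2·6+1·2=14≤16, objective 58.
No feasible integer point exceeds 66.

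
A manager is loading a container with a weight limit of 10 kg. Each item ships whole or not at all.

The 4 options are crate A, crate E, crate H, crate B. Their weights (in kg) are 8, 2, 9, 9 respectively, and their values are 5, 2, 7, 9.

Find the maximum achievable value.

This is a 0-1 knapsack instance.
crate B: weight 9 ≤ 10, value 9.
crate A + crate E: weight 8 + 2 = 10 ≤ 10, value 5 + 2 = 7.
crate H: weight 9 ≤ 10, value 7.
Best is crate B with total value 9.

9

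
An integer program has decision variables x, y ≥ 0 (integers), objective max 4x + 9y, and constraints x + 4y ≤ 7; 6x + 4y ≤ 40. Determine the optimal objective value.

24

(x,y)=(6,0) is feasible, giving 24.
(x,y)=(5,0) is feasible, giving 20.
No feasible integer point exceeds 24.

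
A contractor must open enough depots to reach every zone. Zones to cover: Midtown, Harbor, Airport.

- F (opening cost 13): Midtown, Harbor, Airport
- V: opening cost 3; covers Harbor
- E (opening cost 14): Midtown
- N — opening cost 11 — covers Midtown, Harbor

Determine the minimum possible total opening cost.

13

This is an integer covering problem.
F alone covers Midtown, Harbor, Airport — every zone.
Total opening cost: 13.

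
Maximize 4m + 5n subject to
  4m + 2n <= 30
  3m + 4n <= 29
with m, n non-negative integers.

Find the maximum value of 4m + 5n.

(m,n)=(3,5): 4·3+2·5=22≤30, 3·3+4·5=29≤29, objective 37.
(m,n)=(4,4): 4·4+2·4=24≤30, 3·4+4·4=28≤29, objective 36.
(m,n)=(5,3): 4·5+2·3=26≤30, 3·5+4·3=27≤29, objective 35.
(m,n)=(6,2): 4·6+2·2=28≤30, 3·6+4·2=26≤29, objective 34.
The best lattice point is (3,5), giving 37.

37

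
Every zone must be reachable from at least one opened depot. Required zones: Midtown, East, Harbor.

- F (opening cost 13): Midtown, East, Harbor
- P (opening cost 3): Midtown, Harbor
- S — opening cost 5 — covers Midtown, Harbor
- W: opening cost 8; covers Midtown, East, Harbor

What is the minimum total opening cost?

8

The greedy cost-per-new-zone heuristic would pick P and W for 11, but a cheaper cover exists.
W alone covers Midtown, East, Harbor — every zone.
Total opening cost: 8.
No cover costs less than 8.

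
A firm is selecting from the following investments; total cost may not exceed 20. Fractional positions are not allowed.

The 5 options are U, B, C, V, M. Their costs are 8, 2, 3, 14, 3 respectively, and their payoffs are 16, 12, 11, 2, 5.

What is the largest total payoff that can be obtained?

This is an integer program with binary decision variables.
Allowing fractional choices, the relaxed optimum would be about 44.6, but investments are indivisible.
U + B + C: cost 8 + 2 + 3 = 13 ≤ 20, payoff 16 + 12 + 11 = 39.
U + B + C + M: cost 8 + 2 + 3 + 3 = 16 ≤ 20, payoff 16 + 12 + 11 + 5 = 44.
Best is U, B, C, and M with total payoff 44.

44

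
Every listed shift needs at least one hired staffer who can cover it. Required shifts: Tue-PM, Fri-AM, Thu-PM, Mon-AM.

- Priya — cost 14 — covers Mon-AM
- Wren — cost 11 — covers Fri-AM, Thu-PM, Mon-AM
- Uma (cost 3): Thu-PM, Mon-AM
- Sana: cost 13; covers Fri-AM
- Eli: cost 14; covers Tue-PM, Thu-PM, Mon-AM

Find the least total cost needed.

Choose Wren and Eli: together they cover Tue-PM, Fri-AM, Thu-PM, Mon-AM — every shift.
Total cost: 11 + 14 = 25.

25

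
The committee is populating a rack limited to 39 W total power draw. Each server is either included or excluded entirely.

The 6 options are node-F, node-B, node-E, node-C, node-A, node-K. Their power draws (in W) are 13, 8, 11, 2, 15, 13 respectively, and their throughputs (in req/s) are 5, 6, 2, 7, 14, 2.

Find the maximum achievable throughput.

32

Allowing fractional choices, the relaxed optimum would be about 32.2, but servers are indivisible.
node-B + node-C + node-A + node-K: power draw 8 + 2 + 15 + 13 = 38 ≤ 39, throughput 6 + 7 + 14 + 2 = 29.
node-F + node-B + node-C + node-A: power draw 13 + 8 + 2 + 15 = 38 ≤ 39, throughput 5 + 6 + 7 + 14 = 32.
node-B + node-E + node-C + node-A: power draw 8 + 11 + 2 + 15 = 36 ≤ 39, throughput 6 + 2 + 7 + 14 = 29.
Best is node-F, node-B, node-C, and node-A with total throughput 32.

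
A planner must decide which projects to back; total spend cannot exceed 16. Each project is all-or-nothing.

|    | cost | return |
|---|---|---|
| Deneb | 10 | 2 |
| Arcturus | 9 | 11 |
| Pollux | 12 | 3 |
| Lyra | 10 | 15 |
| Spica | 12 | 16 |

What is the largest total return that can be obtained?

This is an integer program with binary decision variables.
Take Spica: cost 12 ≤ 16, return 16.
No other feasible combination does better.

16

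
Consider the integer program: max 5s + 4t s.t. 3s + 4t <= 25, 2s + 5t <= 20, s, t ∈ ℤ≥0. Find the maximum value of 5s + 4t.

The continuous relaxation peaks at (8.33, 0) with value 41.67; rounding to a feasible lattice point costs some objective.
(s,t)=(8,0): 3·8+4·0=24≤25, 2·8+5·0=16≤20, objective 40.
(s,t)=(7,1): 3·7+4·1=25≤25, 2·7+5·1=19≤20, objective 39.
(s,t)=(7,0): 3·7+4·0=21≤25, 2·7+5·0=14≤20, objective 35.
The best lattice point is (8,0), giving 40.

40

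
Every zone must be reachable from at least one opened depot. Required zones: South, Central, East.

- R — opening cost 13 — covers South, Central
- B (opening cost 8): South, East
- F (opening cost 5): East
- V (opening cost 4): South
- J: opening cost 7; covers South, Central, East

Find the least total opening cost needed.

7

This is a weighted set-cover instance.
J alone covers South, Central, East — every zone.
Total opening cost: 7.
No cover costs less than 7.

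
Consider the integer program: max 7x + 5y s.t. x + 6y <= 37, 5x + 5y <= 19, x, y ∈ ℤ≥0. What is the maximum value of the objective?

21

(x,y)=(3,0): 1·3+6·0=3≤37, 5·3+5·0=15≤19, objective 21.
(x,y)=(2,1): 1·2+6·1=8≤37, 5·2+5·1=15≤19, objective 19.
(x,y)=(2,0): 1·2+6·0=2≤37, 5·2+5·0=10≤19, objective 14.
No feasible integer point exceeds 21.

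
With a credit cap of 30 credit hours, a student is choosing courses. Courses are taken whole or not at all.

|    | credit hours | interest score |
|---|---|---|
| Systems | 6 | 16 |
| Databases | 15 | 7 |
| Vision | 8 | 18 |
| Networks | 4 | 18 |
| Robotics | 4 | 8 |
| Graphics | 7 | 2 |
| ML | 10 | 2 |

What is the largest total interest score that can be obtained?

62

Systems + Vision + Networks + Graphics: credit hours 6 + 8 + 4 + 7 = 25 ≤ 30, interest score 16 + 18 + 18 + 2 = 54.
Systems + Vision + Networks + Robotics: credit hours 6 + 8 + 4 + 4 = 22 ≤ 30, interest score 16 + 18 + 18 + 8 = 60.
Systems + Vision + Networks + Robotics + Graphics: credit hours 6 + 8 + 4 + 4 + 7 = 29 ≤ 30, interest score 16 + 18 + 18 + 8 + 2 = 62.
Best is Systems, Vision, Networks, Robotics, and Graphics with total interest score 62.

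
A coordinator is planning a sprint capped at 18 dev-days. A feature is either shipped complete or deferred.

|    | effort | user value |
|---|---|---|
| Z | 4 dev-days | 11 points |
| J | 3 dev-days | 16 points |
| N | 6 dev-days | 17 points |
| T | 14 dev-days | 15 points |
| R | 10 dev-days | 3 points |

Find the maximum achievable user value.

Treat it as a binary knapsack problem.
Allowing fractional choices, the relaxed optimum would be about 49.4, but features are indivisible.
J + T: effort 3 + 14 = 17 ≤ 18, user value 16 + 15 = 31.
J + N: effort 3 + 6 = 9 ≤ 18, user value 16 + 17 = 33.
Z + J + N: effort 4 + 3 + 6 = 13 ≤ 18, user value 11 + 16 + 17 = 44.
Best is Z, J, and N with total user value 44.

44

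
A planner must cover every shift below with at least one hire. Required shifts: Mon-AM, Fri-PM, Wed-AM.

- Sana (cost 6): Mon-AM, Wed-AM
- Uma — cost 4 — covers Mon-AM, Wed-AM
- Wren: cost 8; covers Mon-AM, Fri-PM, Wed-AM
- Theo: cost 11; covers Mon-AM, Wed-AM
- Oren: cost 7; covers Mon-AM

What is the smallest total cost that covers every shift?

8

The greedy cost-per-new-shift heuristic would pick Uma and Wren for 12, but a cheaper cover exists.
Wren alone covers Mon-AM, Fri-PM, Wed-AM — every shift.
Total cost: 8.
No cover costs less than 8.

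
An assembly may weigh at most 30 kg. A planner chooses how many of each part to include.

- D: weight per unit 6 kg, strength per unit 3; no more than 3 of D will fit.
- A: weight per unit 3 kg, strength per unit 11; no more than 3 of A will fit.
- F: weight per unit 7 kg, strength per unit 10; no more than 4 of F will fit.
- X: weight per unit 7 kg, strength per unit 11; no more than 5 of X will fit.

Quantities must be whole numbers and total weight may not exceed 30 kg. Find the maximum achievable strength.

A has the best ratio (11/3); taking only A gives at most 3×11 = 33 (stopped by the supply cap of 3).
Mixing does better — 3×A and 3×X: weight 30 ≤ 30, strength 3·11 + 3·11 = 66.

66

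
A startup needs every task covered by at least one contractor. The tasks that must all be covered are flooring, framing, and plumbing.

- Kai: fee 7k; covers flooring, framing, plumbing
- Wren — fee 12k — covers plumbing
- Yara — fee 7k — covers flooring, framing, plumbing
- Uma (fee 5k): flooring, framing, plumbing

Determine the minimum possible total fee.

This is an integer covering problem.
Uma alone covers flooring, framing, plumbing — every task.
Total fee: 5.
No cover costs less than 5.

5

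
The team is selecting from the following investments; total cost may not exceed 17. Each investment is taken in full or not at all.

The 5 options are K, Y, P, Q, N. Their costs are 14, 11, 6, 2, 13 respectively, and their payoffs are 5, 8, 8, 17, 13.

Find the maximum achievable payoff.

Q + N: cost 2 + 13 = 15 ≤ 17, payoff 17 + 13 = 30.
Y + Q: cost 11 + 2 = 13 ≤ 17, payoff 8 + 17 = 25.
P + Q: cost 6 + 2 = 8 ≤ 17, payoff 8 + 17 = 25.
Best is Q and N with total payoff 30.

30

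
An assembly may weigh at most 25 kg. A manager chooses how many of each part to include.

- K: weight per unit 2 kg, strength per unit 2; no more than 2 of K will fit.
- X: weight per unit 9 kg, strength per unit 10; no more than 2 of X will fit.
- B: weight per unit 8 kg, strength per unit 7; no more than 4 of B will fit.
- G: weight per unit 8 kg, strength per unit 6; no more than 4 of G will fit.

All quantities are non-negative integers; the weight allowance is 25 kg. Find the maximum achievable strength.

1×X and 2×B: weight 25 ≤ 25, strength 1·10 + 2·7 = 24.
2×K and 2×X: weight 22 ≤ 25, strength 2·2 + 2·10 = 24.
Best is 24.

24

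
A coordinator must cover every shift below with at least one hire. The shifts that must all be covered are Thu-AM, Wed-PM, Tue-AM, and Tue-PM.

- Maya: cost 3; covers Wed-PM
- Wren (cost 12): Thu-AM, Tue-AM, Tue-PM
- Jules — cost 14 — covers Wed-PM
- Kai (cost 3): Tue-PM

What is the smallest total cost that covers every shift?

15

The greedy cost-per-new-shift heuristic would pick Maya, Kai, and Wren for 18, but a cheaper cover exists.
Choose Maya and Wren: together they cover Thu-AM, Wed-PM, Tue-AM, Tue-PM — every shift.
Total cost: 3 + 12 = 15.
No cover costs less than 15.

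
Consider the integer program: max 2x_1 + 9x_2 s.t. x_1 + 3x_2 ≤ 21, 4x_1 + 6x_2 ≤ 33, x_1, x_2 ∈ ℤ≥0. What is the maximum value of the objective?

The continuous relaxation peaks at (0, 5.5) with value 49.50; rounding to a feasible lattice point costs some objective.
(x_1,x_2)=(0,5): 1·0+3·5=15≤21, 4·0+6·5=30≤33, objective 45.
(x_1,x_2)=(1,4): 1·1+3·4=13≤21, 4·1+6·4=28≤33, objective 38.
(x_1,x_2)=(0,4): 1·0+3·4=12≤21, 4·0+6·4=24≤33, objective 36.
The best lattice point is (0,5), giving 45.

45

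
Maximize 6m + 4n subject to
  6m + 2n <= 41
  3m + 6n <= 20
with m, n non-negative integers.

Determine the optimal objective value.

36

(m,n)=(6,0) is feasible, giving 36.
(m,n)=(5,0) is feasible, giving 30.
The best lattice point is (6,0), giving 36.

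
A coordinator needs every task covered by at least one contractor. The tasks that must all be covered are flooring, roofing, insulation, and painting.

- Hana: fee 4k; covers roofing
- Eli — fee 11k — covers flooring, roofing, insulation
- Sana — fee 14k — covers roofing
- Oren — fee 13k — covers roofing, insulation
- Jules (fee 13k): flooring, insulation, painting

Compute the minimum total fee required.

The greedy cost-per-new-task heuristic would pick Eli and Jules for 24, but a cheaper cover exists.
Choose Hana and Jules: together they cover flooring, roofing, insulation, painting — every task.
Total fee: 4 + 13 = 17.
No cover costs less than 17.

17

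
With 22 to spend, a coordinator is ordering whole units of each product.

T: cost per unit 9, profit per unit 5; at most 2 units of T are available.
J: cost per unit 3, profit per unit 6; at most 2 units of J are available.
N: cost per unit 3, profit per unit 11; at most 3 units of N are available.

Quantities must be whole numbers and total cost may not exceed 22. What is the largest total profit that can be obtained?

45

1×T, 1×J, and 3×N: cost 21 ≤ 22, profit 1·5 + 1·6 + 3·11 = 44.
2×J and 3×N: cost 15 ≤ 22, profit 2·6 + 3·11 = 45.
Best is 45.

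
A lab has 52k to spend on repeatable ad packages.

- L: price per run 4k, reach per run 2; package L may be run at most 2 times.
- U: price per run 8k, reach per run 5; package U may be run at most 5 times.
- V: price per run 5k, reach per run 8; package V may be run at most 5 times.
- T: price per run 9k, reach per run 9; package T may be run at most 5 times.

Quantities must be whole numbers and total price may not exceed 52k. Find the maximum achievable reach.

67

This is a bounded integer knapsack.
V has the best ratio (8/5); taking only V gives at most 5×8 = 40 (stopped by the supply cap of 5).
Mixing does better — 5×V and 3×T: price 52 ≤ 52, reach 5·8 + 3·9 = 67.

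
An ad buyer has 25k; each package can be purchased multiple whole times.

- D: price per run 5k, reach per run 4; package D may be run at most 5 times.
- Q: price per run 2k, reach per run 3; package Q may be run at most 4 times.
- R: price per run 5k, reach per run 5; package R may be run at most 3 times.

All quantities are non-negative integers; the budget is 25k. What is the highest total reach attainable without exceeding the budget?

27

Q has the best ratio (3/2); taking only Q gives at most 4×3 = 12 (stopped by the supply cap of 4).
Mixing does better — 4×Q and 3×R: price 23 ≤ 25, reach 4·3 + 3·5 = 27.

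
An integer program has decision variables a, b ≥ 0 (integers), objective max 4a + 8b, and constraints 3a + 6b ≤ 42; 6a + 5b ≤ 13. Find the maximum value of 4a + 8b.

16

Relaxing integrality, the LP optimum is 20.80 at (a,b) = (0, 2.6), which is not an integer point.
(a,b)=(0,2): 3·0+6·2=12≤42, 6·0+5·2=10≤13, objective 16.
(a,b)=(1,1): 3·1+6·1=9≤42, 6·1+5·1=11≤13, objective 12.
The best lattice point is (0,2), giving 16.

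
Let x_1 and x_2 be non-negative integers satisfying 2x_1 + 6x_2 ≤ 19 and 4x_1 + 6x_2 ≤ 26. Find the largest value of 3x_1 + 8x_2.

(x_1,x_2)=(3,2): 2·3+6·2=18≤19, 4·3+6·2=24≤26, objective 25.
(x_1,x_2)=(2,2): 2·2+6·2=16≤19, 4·2+6·2=20≤26, objective 22.
(x_1,x_2)=(4,1): 2·4+6·1=14≤19, 4·4+6·1=22≤26, objective 20.
(x_1,x_2)=(3,1): 2·3+6·1=12≤19, 4·3+6·1=18≤26, objective 17.
Maximum is 25 at (x_1,x_2)=(3,2).

25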